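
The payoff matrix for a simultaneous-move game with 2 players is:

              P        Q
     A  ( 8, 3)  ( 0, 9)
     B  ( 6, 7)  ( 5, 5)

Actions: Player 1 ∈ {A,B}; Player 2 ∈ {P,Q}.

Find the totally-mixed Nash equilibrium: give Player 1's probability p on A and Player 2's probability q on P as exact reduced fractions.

P1 indiff ⇒ q·8+(1-q)·0 = q·6+(1-q)·5 ⇒ q(2) = (1-q)(5) ⇒ q = 5/7
P2 indiff ⇒ p·3+(1-p)·7 = p·9+(1-p)·5 ⇒ p(-6) = (1-p)(-2) ⇒ p = 1/4

p=1/4, q=5/7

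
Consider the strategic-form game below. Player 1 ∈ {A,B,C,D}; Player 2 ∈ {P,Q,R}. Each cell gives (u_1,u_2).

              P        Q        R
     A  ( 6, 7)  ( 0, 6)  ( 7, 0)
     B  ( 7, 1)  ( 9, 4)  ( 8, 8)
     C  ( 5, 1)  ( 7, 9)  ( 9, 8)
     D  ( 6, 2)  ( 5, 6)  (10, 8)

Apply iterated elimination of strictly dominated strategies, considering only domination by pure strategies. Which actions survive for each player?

Survivors P1:{B,C,D} P2:{Q,R}

P1 drop A (B beats it: P:7>6 Q:9>0 R:8>7)
P2 drop P (Q beats it: B:4>1 C:9>1 D:6>2)
P1→{B,C,D} P2→{Q,R}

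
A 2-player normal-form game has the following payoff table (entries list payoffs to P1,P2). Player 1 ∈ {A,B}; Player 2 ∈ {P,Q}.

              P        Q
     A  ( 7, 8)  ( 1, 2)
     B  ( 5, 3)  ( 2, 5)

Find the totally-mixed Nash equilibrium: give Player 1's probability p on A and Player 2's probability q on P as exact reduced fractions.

(p,q) = (1/4, 1/3)

P1 indiff ⇒ q·7+(1-q)·1 = q·5+(1-q)·2 ⇒ q(2) = (1-q)(1) ⇒ q = 1/3
P2 indiff ⇒ p·8+(1-p)·3 = p·2+(1-p)·5 ⇒ p(6) = (1-p)(2) ⇒ p = 1/4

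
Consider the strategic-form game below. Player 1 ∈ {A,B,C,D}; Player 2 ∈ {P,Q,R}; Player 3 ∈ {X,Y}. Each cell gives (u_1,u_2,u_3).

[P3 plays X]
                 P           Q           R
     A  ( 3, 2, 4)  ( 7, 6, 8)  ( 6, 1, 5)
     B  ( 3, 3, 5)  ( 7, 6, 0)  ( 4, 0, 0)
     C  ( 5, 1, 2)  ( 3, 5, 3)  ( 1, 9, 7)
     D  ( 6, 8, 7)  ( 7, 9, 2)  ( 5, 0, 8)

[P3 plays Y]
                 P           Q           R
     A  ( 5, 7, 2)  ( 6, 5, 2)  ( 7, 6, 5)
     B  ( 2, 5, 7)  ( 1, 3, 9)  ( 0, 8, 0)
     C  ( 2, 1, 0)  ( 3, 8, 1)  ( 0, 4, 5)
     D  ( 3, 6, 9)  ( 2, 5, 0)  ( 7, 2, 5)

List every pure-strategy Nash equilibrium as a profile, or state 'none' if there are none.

(A,P,X): not NE [P1→D gives 6>3; P2→Q gives 6>2]
(A,P,Y): not NE [P3→X gives 4>2]
(A,Q,X): NE
(A,Q,Y): not NE [P2→P gives 7>5; P3→X gives 8>2]
(A,R,X): not NE [P2→Q gives 6>1]
(A,R,Y): not NE [P2→P gives 7>6]
(B,P,X): not NE [P1→D gives 6>3; P2→Q gives 6>3; P3→Y gives 7>5]
(B,P,Y): not NE [P1→A gives 5>2; P2→R gives 8>5]
(B,Q,X): not NE [P3→Y gives 9>0]
(B,Q,Y): not NE [P1→A gives 6>1; P2→R gives 8>3]
(B,R,X): not NE [P1→A gives 6>4; P2→Q gives 6>0]
(B,R,Y): not NE [P1→D gives 7>0]
(C,P,X): not NE [P1→D gives 6>5; P2→R gives 9>1]
(C,P,Y): not NE [P1→A gives 5>2; P2→Q gives 8>1; P3→X gives 2>0]
(C,Q,X): not NE [P1→D gives 7>3; P2→R gives 9>5]
(C,Q,Y): not NE [P1→A gives 6>3; P3→X gives 3>1]
(C,R,X): not NE [P1→A gives 6>1]
(C,R,Y): not NE [P1→D gives 7>0; P2→Q gives 8>4; P3→X gives 7>5]
(D,P,X): not NE [P2→Q gives 9>8; P3→Y gives 9>7]
(D,P,Y): not NE [P1→A gives 5>3]
(D,Q,X): NE
(D,Q,Y): not NE [P1→A gives 6>2; P2→P gives 6>5; P3→X gives 2>0]
(D,R,X): not NE [P1→A gives 6>5; P2→Q gives 9>0]
(D,R,Y): not NE [P2→P gives 6>2; P3→X gives 8>5]

PSNE = {(A,Q,X), (D,Q,X)}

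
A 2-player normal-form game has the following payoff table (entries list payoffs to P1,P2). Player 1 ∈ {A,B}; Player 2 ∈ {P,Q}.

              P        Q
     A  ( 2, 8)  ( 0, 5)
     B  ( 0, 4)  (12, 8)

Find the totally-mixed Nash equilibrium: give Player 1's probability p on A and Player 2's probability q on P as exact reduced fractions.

p=4/7, q=6/7

P1 indiff ⇒ q·2+(1-q)·0 = q·0+(1-q)·12 ⇒ q(2) = (1-q)(12) ⇒ q = 6/7
P2 indiff ⇒ p·8+(1-p)·4 = p·5+(1-p)·8 ⇒ p(3) = (1-p)(4) ⇒ p = 4/7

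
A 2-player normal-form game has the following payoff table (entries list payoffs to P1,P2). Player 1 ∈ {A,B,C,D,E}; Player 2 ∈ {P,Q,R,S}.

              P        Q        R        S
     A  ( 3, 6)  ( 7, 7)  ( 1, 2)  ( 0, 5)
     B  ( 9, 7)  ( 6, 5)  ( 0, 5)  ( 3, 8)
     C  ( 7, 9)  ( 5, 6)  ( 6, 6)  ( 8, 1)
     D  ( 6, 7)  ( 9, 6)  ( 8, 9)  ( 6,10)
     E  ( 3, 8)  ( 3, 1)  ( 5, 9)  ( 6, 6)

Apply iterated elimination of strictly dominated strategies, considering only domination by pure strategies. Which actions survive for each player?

IESDS → P1:{B,C,D} P2:{P,R,S}

P1 drop A (D beats it: P:6>3 Q:9>7 R:8>1 S:6>0)
P1 drop E (C beats it: P:7>3 Q:5>3 R:6>5 S:8>6)
P2 drop Q (P beats it: B:7>5 C:9>6 D:7>6)
P1→{B,C,D} P2→{P,R,S}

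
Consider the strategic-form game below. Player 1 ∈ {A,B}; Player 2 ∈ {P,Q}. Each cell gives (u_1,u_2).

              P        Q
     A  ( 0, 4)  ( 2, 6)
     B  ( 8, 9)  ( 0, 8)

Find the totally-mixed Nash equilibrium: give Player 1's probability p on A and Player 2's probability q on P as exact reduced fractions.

P1 mixes 1/3 on A; P2 mixes 1/5 on P

P1 indiff ⇒ q·0+(1-q)·2 = q·8+(1-q)·0 ⇒ q(-8) = (1-q)(-2) ⇒ q = 1/5
P2 indiff ⇒ p·4+(1-p)·9 = p·6+(1-p)·8 ⇒ p(-2) = (1-p)(-1) ⇒ p = 1/3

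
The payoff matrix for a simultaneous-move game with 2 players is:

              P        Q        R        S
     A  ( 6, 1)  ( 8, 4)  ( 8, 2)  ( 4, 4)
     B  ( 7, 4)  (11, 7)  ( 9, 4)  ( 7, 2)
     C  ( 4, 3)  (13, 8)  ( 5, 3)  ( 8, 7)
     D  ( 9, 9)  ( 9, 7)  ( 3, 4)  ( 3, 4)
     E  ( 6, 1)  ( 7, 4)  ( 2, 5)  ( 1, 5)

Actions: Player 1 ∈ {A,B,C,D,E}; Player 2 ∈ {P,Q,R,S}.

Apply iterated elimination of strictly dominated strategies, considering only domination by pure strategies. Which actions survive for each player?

P1 drop A (B beats it: P:7>6 Q:11>8 R:9>8 S:7>4)
P1 drop E (B beats it: P:7>6 Q:11>7 R:9>2 S:7>1)
P2 drop R (Q beats it: B:7>4 C:8>3 D:7>4)
P2 drop S (Q beats it: B:7>2 C:8>7 D:7>4)
P1→{B,C,D} P2→{P,Q}

Survivors P1:{B,C,D} P2:{P,Q}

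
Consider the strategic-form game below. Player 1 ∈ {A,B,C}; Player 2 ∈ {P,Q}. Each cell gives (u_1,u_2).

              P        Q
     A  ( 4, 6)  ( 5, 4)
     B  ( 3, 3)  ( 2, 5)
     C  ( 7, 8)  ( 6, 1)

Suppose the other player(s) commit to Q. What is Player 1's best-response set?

P1 best: {C}

u_1(A vs Q) = 5
u_1(B vs Q) = 2
u_1(C vs Q) = 6
max payoff 6 at {C}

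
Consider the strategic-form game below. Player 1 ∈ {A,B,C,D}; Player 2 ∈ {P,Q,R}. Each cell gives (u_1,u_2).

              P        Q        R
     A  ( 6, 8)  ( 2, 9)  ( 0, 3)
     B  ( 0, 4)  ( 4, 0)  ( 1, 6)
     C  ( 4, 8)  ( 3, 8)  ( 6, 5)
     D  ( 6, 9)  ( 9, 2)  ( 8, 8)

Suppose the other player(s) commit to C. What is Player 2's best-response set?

u_2(P vs C) = 8
u_2(Q vs C) = 8
u_2(R vs C) = 5
max payoff 8 at {P,Q}

argmax u_2 = {P,Q}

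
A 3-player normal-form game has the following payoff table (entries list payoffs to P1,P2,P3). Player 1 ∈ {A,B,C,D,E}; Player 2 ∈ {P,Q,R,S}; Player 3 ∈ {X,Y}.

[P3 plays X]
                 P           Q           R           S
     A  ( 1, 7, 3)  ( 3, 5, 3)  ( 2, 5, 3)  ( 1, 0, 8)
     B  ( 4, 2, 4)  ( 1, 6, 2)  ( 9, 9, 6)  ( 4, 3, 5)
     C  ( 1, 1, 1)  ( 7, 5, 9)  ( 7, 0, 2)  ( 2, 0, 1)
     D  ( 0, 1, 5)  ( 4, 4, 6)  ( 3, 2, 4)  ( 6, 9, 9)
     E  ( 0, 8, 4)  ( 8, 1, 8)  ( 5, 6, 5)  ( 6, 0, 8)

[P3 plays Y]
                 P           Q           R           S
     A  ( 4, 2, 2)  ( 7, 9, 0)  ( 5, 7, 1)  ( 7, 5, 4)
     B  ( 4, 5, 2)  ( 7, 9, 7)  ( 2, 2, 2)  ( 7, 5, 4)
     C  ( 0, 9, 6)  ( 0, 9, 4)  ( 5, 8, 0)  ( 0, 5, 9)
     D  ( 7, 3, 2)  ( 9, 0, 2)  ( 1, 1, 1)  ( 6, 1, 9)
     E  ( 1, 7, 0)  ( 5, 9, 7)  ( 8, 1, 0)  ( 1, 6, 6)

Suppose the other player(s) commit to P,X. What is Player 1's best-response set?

u_1(A vs P,X) = 1
u_1(B vs P,X) = 4
u_1(C vs P,X) = 1
u_1(D vs P,X) = 0
u_1(E vs P,X) = 0
max payoff 4 at {B}

P1 best: {B}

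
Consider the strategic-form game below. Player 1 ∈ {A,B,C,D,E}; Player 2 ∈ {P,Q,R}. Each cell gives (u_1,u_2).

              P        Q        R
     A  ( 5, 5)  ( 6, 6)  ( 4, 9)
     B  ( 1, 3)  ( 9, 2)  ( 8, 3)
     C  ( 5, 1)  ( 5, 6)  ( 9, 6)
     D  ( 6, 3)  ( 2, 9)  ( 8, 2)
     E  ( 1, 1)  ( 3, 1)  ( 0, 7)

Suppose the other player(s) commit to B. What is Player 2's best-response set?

u_2(P vs B) = 3
u_2(Q vs B) = 2
u_2(R vs B) = 3
max payoff 3 at {P,R}

argmax u_2 = {P,R}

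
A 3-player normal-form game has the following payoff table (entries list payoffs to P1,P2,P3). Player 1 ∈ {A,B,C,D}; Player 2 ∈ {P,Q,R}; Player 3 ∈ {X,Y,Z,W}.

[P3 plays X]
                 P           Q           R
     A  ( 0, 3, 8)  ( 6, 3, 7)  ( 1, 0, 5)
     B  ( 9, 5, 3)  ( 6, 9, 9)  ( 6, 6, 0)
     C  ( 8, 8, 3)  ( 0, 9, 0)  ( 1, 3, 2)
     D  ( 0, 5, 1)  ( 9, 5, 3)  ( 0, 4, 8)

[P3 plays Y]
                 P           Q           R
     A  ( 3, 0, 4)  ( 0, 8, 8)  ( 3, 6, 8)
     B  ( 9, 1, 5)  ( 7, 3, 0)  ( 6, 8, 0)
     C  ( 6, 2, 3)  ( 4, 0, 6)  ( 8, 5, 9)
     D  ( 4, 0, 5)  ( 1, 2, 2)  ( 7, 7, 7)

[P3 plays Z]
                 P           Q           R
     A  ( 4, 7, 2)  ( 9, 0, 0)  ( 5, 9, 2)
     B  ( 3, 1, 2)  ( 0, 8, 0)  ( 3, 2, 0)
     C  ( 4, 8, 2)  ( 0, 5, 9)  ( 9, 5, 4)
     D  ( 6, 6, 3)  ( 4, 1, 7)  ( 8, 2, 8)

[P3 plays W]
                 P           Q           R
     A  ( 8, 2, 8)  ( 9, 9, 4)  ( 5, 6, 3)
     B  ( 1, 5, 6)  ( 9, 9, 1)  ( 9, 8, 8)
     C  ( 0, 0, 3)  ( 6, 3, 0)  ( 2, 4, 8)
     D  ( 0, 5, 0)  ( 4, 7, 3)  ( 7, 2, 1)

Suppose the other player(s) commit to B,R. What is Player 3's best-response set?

u_3(X vs B,R) = 0
u_3(Y vs B,R) = 0
u_3(Z vs B,R) = 0
u_3(W vs B,R) = 8
max payoff 8 at {W}

BR_3 = {W}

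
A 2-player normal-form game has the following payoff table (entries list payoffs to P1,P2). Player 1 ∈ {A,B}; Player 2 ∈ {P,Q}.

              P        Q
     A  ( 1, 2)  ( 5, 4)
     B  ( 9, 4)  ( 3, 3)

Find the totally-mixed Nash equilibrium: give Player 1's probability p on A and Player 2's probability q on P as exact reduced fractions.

P1 indiff ⇒ q·1+(1-q)·5 = q·9+(1-q)·3 ⇒ q(-8) = (1-q)(-2) ⇒ q = 1/5
P2 indiff ⇒ p·2+(1-p)·4 = p·4+(1-p)·3 ⇒ p(-2) = (1-p)(-1) ⇒ p = 1/3

P1 mixes 1/3 on A; P2 mixes 1/5 on P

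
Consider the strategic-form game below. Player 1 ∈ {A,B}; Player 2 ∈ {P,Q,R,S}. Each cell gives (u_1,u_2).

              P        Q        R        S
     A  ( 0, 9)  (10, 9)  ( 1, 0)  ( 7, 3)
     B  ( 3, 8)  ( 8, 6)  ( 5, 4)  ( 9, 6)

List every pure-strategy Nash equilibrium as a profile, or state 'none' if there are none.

(A,P): not NE [P1→B gives 3>0]
(A,Q): NE
(A,R): not NE [P1→B gives 5>1; P2→Q gives 9>0]
(A,S): not NE [P1→B gives 9>7; P2→Q gives 9>3]
(B,P): NE
(B,Q): not NE [P1→A gives 10>8; P2→P gives 8>6]
(B,R): not NE [P2→P gives 8>4]
(B,S): not NE [P2→P gives 8>6]

NE set: (A,Q), (B,P)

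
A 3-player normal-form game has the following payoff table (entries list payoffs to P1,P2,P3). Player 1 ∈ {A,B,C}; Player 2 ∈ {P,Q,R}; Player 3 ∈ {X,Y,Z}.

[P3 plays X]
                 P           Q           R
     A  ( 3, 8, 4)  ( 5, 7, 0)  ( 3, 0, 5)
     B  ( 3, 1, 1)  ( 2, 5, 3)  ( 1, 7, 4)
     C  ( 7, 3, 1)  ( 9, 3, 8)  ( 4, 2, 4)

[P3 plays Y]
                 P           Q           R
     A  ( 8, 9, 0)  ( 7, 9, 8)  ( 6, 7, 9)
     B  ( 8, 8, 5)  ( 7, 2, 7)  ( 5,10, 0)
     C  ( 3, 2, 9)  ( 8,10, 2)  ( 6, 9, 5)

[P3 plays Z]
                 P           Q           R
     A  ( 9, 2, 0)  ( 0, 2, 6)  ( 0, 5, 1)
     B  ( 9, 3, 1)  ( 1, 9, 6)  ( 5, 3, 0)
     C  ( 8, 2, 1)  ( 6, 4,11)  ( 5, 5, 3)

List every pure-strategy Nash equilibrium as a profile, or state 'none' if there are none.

(A,P,X): not NE [P1→C gives 7>3]
(A,P,Y): not NE [P3→X gives 4>0]
(A,P,Z): not NE [P2→R gives 5>2; P3→X gives 4>0]
(A,Q,X): not NE [P1→C gives 9>5; P2→P gives 8>7; P3→Y gives 8>0]
(A,Q,Y): not NE [P1→C gives 8>7]
(A,Q,Z): not NE [P1→C gives 6>0; P2→R gives 5>2; P3→Y gives 8>6]
(A,R,X): not NE [P1→C gives 4>3; P2→P gives 8>0; P3→Y gives 9>5]
(A,R,Y): not NE [P2→Q gives 9>7]
(A,R,Z): not NE [P1→C gives 5>0; P3→Y gives 9>1]
(B,P,X): not NE [P1→C gives 7>3; P2→R gives 7>1; P3→Y gives 5>1]
(B,P,Y): not NE [P2→R gives 10>8]
(B,P,Z): not NE [P2→Q gives 9>3; P3→Y gives 5>1]
(B,Q,X): not NE [P1→C gives 9>2; P2→R gives 7>5; P3→Y gives 7>3]
(B,Q,Y): not NE [P1→C gives 8>7; P2→R gives 10>2]
(B,Q,Z): not NE [P1→C gives 6>1; P3→Y gives 7>6]
(B,R,X): not NE [P1→C gives 4>1]
(B,R,Y): not NE [P1→C gives 6>5; P3→X gives 4>0]
(B,R,Z): not NE [P2→Q gives 9>3; P3→X gives 4>0]
(C,P,X): not NE [P3→Y gives 9>1]
(C,P,Y): not NE [P1→B gives 8>3; P2→Q gives 10>2]
(C,P,Z): not NE [P1→B gives 9>8; P2→R gives 5>2; P3→Y gives 9>1]
(C,Q,X): not NE [P3→Z gives 11>8]
(C,Q,Y): not NE [P3→Z gives 11>2]
(C,Q,Z): not NE [P2→R gives 5>4]
(C,R,X): not NE [P2→Q gives 3>2; P3→Y gives 5>4]
(C,R,Y): not NE [P2→Q gives 10>9]
(C,R,Z): not NE [P3→Y gives 5>3]

PSNE: ∅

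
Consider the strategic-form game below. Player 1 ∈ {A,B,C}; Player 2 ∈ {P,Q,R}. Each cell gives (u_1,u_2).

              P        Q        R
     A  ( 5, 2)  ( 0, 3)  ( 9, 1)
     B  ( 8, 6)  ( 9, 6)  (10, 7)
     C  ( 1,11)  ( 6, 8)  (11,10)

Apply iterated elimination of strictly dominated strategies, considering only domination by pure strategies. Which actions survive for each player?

Survivors P1:{B,C} P2:{P,R}

P1 drop A (B beats it: P:8>5 Q:9>0 R:10>9)
P2 drop Q (R beats it: B:7>6 C:10>8)
P1→{B,C} P2→{P,R}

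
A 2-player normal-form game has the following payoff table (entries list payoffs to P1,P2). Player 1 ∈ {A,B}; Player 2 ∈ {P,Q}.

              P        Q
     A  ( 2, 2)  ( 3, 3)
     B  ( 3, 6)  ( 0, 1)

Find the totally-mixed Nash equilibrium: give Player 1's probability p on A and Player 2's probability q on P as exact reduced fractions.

P1 indiff ⇒ q·2+(1-q)·3 = q·3+(1-q)·0 ⇒ q(-1) = (1-q)(-3) ⇒ q = 3/4
P2 indiff ⇒ p·2+(1-p)·6 = p·3+(1-p)·1 ⇒ p(-1) = (1-p)(-5) ⇒ p = 5/6

(p,q) = (5/6, 3/4)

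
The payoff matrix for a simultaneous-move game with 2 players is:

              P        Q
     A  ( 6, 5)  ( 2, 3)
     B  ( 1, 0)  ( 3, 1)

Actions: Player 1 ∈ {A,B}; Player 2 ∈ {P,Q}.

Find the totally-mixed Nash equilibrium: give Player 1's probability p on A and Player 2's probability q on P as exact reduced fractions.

p=1/3, q=1/6

P1 indiff ⇒ q·6+(1-q)·2 = q·1+(1-q)·3 ⇒ q(5) = (1-q)(1) ⇒ q = 1/6
P2 indiff ⇒ p·5+(1-p)·0 = p·3+(1-p)·1 ⇒ p(2) = (1-p)(1) ⇒ p = 1/3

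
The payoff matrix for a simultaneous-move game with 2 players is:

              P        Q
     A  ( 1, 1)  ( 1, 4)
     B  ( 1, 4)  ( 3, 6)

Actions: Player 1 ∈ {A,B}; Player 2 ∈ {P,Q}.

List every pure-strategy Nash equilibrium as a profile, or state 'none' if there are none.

PSNE = {(B,Q)}

(A,P): not NE [P2→Q gives 4>1]
(A,Q): not NE [P1→B gives 3>1]
(B,P): not NE [P2→Q gives 6>4]
(B,Q): NE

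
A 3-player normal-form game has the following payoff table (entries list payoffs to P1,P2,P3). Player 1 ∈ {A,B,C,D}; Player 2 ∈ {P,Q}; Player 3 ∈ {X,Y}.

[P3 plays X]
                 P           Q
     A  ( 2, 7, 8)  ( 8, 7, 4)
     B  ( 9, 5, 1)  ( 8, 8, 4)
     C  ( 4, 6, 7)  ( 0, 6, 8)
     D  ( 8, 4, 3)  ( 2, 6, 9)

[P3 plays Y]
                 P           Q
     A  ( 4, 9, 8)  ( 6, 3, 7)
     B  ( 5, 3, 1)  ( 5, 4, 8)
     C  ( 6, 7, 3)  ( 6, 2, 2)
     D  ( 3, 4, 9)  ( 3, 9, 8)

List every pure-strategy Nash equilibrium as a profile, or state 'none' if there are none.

PSNE: ∅

(A,P,X): not NE [P1→B gives 9>2]
(A,P,Y): not NE [P1→C gives 6>4]
(A,Q,X): not NE [P3→Y gives 7>4]
(A,Q,Y): not NE [P2→P gives 9>3]
(B,P,X): not NE [P2→Q gives 8>5]
(B,P,Y): not NE [P1→C gives 6>5; P2→Q gives 4>3]
(B,Q,X): not NE [P3→Y gives 8>4]
(B,Q,Y): not NE [P1→C gives 6>5]
(C,P,X): not NE [P1→B gives 9>4]
(C,P,Y): not NE [P3→X gives 7>3]
(C,Q,X): not NE [P1→B gives 8>0]
(C,Q,Y): not NE [P2→P gives 7>2; P3→X gives 8>2]
(D,P,X): not NE [P1→B gives 9>8; P2→Q gives 6>4; P3→Y gives 9>3]
(D,P,Y): not NE [P1→C gives 6>3; P2→Q gives 9>4]
(D,Q,X): not NE [P1→B gives 8>2]
(D,Q,Y): not NE [P1→C gives 6>3; P3→X gives 9>8]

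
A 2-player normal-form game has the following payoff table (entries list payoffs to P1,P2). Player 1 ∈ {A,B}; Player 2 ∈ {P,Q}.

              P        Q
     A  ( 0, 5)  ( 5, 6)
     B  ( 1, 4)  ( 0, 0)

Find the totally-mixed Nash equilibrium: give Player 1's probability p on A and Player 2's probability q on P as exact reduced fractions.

P1 mixes 4/5 on A; P2 mixes 5/6 on P

P1 indiff ⇒ q·0+(1-q)·5 = q·1+(1-q)·0 ⇒ q(-1) = (1-q)(-5) ⇒ q = 5/6
P2 indiff ⇒ p·5+(1-p)·4 = p·6+(1-p)·0 ⇒ p(-1) = (1-p)(-4) ⇒ p = 4/5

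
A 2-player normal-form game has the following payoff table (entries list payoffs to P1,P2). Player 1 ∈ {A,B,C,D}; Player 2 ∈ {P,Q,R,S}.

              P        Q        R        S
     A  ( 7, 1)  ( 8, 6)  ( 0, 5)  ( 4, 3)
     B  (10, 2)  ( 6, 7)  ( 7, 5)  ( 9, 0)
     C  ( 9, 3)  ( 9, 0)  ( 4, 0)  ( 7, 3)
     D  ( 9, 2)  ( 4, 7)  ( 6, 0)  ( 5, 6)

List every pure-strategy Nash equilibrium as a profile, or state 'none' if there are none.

Equilibria: none

(A,P): not NE [P1→B gives 10>7; P2→Q gives 6>1]
(A,Q): not NE [P1→C gives 9>8]
(A,R): not NE [P1→B gives 7>0; P2→Q gives 6>5]
(A,S): not NE [P1→B gives 9>4; P2→Q gives 6>3]
(B,P): not NE [P2→Q gives 7>2]
(B,Q): not NE [P1→C gives 9>6]
(B,R): not NE [P2→Q gives 7>5]
(B,S): not NE [P2→Q gives 7>0]
(C,P): not NE [P1→B gives 10>9]
(C,Q): not NE [P2→S gives 3>0]
(C,R): not NE [P1→B gives 7>4; P2→S gives 3>0]
(C,S): not NE [P1→B gives 9>7]
(D,P): not NE [P1→B gives 10>9; P2→Q gives 7>2]
(D,Q): not NE [P1→C gives 9>4]
(D,R): not NE [P1→B gives 7>6; P2→Q gives 7>0]
(D,S): not NE [P1→B gives 9>5; P2→Q gives 7>6]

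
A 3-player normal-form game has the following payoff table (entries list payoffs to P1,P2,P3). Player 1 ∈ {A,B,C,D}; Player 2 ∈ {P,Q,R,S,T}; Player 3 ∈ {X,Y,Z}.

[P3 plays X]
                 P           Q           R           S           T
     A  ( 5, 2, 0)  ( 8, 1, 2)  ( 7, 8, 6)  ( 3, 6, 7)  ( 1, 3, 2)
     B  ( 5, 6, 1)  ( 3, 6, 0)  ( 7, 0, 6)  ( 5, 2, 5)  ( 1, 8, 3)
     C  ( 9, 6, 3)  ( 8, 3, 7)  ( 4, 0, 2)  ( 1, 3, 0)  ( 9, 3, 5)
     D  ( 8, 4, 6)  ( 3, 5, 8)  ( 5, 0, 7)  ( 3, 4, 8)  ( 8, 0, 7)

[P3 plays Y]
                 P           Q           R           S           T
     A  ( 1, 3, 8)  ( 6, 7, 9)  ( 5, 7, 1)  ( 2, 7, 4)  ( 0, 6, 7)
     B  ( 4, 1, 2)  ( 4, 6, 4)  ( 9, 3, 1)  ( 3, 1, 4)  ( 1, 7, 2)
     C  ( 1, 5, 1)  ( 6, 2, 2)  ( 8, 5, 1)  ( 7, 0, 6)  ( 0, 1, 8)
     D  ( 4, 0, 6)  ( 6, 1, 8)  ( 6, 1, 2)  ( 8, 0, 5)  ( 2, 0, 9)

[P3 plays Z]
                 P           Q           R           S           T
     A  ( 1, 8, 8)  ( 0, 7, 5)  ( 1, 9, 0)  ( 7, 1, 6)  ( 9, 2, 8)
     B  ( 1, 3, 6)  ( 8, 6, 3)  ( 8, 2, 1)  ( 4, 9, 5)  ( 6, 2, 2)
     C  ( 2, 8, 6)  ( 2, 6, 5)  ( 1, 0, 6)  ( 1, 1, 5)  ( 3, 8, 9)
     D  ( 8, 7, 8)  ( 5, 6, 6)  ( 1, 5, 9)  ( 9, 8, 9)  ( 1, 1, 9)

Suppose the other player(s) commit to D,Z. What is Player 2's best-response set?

u_2(P vs D,Z) = 7
u_2(Q vs D,Z) = 6
u_2(R vs D,Z) = 5
u_2(S vs D,Z) = 8
u_2(T vs D,Z) = 1
max payoff 8 at {S}

P2 best: {S}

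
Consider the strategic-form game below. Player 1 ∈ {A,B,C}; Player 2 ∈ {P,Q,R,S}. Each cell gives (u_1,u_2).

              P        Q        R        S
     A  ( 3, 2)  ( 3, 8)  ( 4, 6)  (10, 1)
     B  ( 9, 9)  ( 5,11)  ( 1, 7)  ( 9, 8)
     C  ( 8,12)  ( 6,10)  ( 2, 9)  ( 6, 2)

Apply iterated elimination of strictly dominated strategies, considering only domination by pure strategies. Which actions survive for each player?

P2 drop R (Q beats it: A:8>6 B:11>7 C:10>9)
P2 drop S (P beats it: A:2>1 B:9>8 C:12>2)
P1 drop A (B beats it: P:9>3 Q:5>3)
P1→{B,C} P2→{P,Q}

IESDS → P1:{B,C} P2:{P,Q}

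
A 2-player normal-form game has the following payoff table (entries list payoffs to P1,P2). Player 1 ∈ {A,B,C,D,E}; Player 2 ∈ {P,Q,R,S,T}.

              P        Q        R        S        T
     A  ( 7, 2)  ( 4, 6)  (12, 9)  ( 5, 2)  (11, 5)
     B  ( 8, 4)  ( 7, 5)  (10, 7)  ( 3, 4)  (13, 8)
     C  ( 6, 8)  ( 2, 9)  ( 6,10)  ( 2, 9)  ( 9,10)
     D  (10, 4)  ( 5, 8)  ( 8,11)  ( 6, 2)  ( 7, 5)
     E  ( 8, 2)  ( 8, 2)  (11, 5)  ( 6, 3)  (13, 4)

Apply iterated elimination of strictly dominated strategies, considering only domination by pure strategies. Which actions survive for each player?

Remaining: P1:{A,B,E} P2:{R,T}

P1 drop C (A beats it: P:7>6 Q:4>2 R:12>6 S:5>2 T:11>9)
P2 drop P (R beats it: A:9>2 B:7>4 D:11>4 E:5>2)
P2 drop Q (R beats it: A:9>6 B:7>5 D:11>8 E:5>2)
P2 drop S (R beats it: A:9>2 B:7>4 D:11>2 E:5>3)
P1 drop D (A beats it: R:12>8 T:11>7)
P1→{A,B,E} P2→{R,T}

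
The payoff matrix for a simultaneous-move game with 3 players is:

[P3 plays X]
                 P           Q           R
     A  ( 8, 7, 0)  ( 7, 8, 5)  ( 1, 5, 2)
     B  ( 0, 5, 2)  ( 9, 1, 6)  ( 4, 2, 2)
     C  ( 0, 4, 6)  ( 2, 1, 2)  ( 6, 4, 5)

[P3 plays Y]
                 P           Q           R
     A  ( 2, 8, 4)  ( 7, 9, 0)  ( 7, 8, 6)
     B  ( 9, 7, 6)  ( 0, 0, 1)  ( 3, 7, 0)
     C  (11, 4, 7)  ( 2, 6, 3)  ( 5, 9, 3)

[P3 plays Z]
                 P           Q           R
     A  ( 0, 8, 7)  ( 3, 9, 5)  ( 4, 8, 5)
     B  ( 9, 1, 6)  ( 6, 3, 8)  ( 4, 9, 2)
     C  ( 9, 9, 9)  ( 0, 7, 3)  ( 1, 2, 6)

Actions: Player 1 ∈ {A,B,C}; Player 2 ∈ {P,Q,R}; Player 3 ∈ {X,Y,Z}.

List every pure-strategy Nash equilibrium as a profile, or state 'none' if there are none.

NE set: (B,R,Z), (C,P,Z)

(A,P,X): not NE [P2→Q gives 8>7; P3→Z gives 7>0]
(A,P,Y): not NE [P1→C gives 11>2; P2→Q gives 9>8; P3→Z gives 7>4]
(A,P,Z): not NE [P1→C gives 9>0; P2→Q gives 9>8]
(A,Q,X): not NE [P1→B gives 9>7]
(A,Q,Y): not NE [P3→Z gives 5>0]
(A,Q,Z): not NE [P1→B gives 6>3]
(A,R,X): not NE [P1→C gives 6>1; P2→Q gives 8>5; P3→Y gives 6>2]
(A,R,Y): not NE [P2→Q gives 9>8]
(A,R,Z): not NE [P2→Q gives 9>8; P3→Y gives 6>5]
(B,P,X): not NE [P1→A gives 8>0; P3→Z gives 6>2]
(B,P,Y): not NE [P1→C gives 11>9]
(B,P,Z): not NE [P2→R gives 9>1]
(B,Q,X): not NE [P2→P gives 5>1; P3→Z gives 8>6]
(B,Q,Y): not NE [P1→A gives 7>0; P2→R gives 7>0; P3→Z gives 8>1]
(B,Q,Z): not NE [P2→R gives 9>3]
(B,R,X): not NE [P1→C gives 6>4; P2→P gives 5>2]
(B,R,Y): not NE [P1→A gives 7>3; P3→Z gives 2>0]
(B,R,Z): NE
(C,P,X): not NE [P1→A gives 8>0; P3→Z gives 9>6]
(C,P,Y): not NE [P2→R gives 9>4; P3→Z gives 9>7]
(C,P,Z): NE
(C,Q,X): not NE [P1→B gives 9>2; P2→R gives 4>1; P3→Z gives 3>2]
(C,Q,Y): not NE [P1→A gives 7>2; P2→R gives 9>6]
(C,Q,Z): not NE [P1→B gives 6>0; P2→P gives 9>7]
(C,R,X): not NE [P3→Z gives 6>5]
(C,R,Y): not NE [P1→A gives 7>5; P3→Z gives 6>3]
(C,R,Z): not NE [P1→B gives 4>1; P2→P gives 9>2]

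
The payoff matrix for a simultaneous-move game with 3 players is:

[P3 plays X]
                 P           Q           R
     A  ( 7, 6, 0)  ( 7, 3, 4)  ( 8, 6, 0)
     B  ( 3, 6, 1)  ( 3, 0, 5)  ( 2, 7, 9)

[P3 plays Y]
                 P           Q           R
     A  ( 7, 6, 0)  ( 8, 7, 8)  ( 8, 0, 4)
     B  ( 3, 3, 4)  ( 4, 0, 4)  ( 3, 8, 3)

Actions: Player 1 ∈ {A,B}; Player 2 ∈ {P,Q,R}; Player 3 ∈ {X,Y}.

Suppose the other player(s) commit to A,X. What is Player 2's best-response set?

BR_2 = {P,R}

u_2(P vs A,X) = 6
u_2(Q vs A,X) = 3
u_2(R vs A,X) = 6
max payoff 6 at {P,R}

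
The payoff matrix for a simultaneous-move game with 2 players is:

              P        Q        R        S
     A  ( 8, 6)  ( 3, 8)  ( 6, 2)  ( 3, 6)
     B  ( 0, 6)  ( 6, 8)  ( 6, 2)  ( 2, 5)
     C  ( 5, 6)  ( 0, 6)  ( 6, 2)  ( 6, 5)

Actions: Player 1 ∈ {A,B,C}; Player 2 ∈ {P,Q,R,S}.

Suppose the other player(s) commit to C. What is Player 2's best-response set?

u_2(P vs C) = 6
u_2(Q vs C) = 6
u_2(R vs C) = 2
u_2(S vs C) = 5
max payoff 6 at {P,Q}

P2 best: {P,Q}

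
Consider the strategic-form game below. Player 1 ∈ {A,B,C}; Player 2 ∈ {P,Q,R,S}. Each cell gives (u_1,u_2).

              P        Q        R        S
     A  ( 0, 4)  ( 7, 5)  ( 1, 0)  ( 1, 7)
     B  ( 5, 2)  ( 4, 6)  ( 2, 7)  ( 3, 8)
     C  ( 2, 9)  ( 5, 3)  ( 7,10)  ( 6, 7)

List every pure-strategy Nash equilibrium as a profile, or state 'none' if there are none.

PSNE = {(C,R)}

(A,P): not NE [P1→B gives 5>0; P2→S gives 7>4]
(A,Q): not NE [P2→S gives 7>5]
(A,R): not NE [P1→C gives 7>1; P2→S gives 7>0]
(A,S): not NE [P1→C gives 6>1]
(B,P): not NE [P2→S gives 8>2]
(B,Q): not NE [P1→A gives 7>4; P2→S gives 8>6]
(B,R): not NE [P1→C gives 7>2; P2→S gives 8>7]
(B,S): not NE [P1→C gives 6>3]
(C,P): not NE [P1→B gives 5>2; P2→R gives 10>9]
(C,Q): not NE [P1→A gives 7>5; P2→R gives 10>3]
(C,R): NE
(C,S): not NE [P2→R gives 10>7]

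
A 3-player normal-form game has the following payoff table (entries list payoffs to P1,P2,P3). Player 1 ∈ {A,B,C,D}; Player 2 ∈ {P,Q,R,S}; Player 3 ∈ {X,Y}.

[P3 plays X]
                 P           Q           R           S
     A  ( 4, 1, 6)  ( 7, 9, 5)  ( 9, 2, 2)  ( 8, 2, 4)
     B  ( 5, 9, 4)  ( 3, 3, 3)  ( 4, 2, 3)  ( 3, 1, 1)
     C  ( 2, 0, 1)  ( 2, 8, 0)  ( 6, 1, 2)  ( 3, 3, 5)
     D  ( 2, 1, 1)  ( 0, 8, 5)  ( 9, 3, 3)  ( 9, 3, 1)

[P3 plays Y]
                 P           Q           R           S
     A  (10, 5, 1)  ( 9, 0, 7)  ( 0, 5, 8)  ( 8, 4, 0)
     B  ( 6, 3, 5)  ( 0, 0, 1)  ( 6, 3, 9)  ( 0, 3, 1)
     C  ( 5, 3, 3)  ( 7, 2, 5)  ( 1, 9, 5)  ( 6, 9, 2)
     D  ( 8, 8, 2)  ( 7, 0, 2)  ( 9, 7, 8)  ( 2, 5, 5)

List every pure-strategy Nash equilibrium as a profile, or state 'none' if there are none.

(A,P,X): not NE [P1→B gives 5>4; P2→Q gives 9>1]
(A,P,Y): not NE [P3→X gives 6>1]
(A,Q,X): not NE [P3→Y gives 7>5]
(A,Q,Y): not NE [P2→R gives 5>0]
(A,R,X): not NE [P2→Q gives 9>2; P3→Y gives 8>2]
(A,R,Y): not NE [P1→D gives 9>0]
(A,S,X): not NE [P1→D gives 9>8; P2→Q gives 9>2]
(A,S,Y): not NE [P2→R gives 5>4; P3→X gives 4>0]
(B,P,X): not NE [P3→Y gives 5>4]
(B,P,Y): not NE [P1→A gives 10>6]
(B,Q,X): not NE [P1→A gives 7>3; P2→P gives 9>3]
(B,Q,Y): not NE [P1→A gives 9>0; P2→S gives 3>0; P3→X gives 3>1]
(B,R,X): not NE [P1→D gives 9>4; P2→P gives 9>2; P3→Y gives 9>3]
(B,R,Y): not NE [P1→D gives 9>6]
(B,S,X): not NE [P1→D gives 9>3; P2→P gives 9>1]
(B,S,Y): not NE [P1→A gives 8>0]
(C,P,X): not NE [P1→B gives 5>2; P2→Q gives 8>0; P3→Y gives 3>1]
(C,P,Y): not NE [P1→A gives 10>5; P2→S gives 9>3]
(C,Q,X): not NE [P1→A gives 7>2; P3→Y gives 5>0]
(C,Q,Y): not NE [P1→A gives 9>7; P2→S gives 9>2]
(C,R,X): not NE [P1→D gives 9>6; P2→Q gives 8>1; P3→Y gives 5>2]
(C,R,Y): not NE [P1→D gives 9>1]
(C,S,X): not NE [P1→D gives 9>3; P2→Q gives 8>3]
(C,S,Y): not NE [P1→A gives 8>6; P3→X gives 5>2]
(D,P,X): not NE [P1→B gives 5>2; P2→Q gives 8>1; P3→Y gives 2>1]
(D,P,Y): not NE [P1→A gives 10>8]
(D,Q,X): not NE [P1→A gives 7>0]
(D,Q,Y): not NE [P1→A gives 9>7; P2→P gives 8>0; P3→X gives 5>2]
(D,R,X): not NE [P2→Q gives 8>3; P3→Y gives 8>3]
(D,R,Y): not NE [P2→P gives 8>7]
(D,S,X): not NE [P2→Q gives 8>3; P3→Y gives 5>1]
(D,S,Y): not NE [P1→A gives 8>2; P2→P gives 8>5]

Equilibria: none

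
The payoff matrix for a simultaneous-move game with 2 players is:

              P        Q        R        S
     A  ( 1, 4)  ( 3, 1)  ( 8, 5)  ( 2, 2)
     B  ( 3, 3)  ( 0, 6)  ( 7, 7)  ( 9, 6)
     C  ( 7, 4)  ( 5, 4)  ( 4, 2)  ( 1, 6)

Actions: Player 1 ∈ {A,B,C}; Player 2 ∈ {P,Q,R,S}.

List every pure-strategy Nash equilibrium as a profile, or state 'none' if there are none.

PSNE = {(A,R)}

(A,P): not NE [P1→C gives 7>1; P2→R gives 5>4]
(A,Q): not NE [P1→C gives 5>3; P2→R gives 5>1]
(A,R): NE
(A,S): not NE [P1→B gives 9>2; P2→R gives 5>2]
(B,P): not NE [P1→C gives 7>3; P2→R gives 7>3]
(B,Q): not NE [P1→C gives 5>0; P2→R gives 7>6]
(B,R): not NE [P1→A gives 8>7]
(B,S): not NE [P2→R gives 7>6]
(C,P): not NE [P2→S gives 6>4]
(C,Q): not NE [P2→S gives 6>4]
(C,R): not NE [P1→A gives 8>4; P2→S gives 6>2]
(C,S): not NE [P1→B gives 9>1]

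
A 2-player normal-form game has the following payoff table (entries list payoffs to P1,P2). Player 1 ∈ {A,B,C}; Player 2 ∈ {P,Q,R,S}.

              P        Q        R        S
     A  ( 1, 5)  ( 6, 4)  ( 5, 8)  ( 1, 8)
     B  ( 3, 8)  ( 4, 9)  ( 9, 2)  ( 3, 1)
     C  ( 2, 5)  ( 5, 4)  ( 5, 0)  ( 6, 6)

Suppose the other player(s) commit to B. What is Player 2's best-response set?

u_2(P vs B) = 8
u_2(Q vs B) = 9
u_2(R vs B) = 2
u_2(S vs B) = 1
max payoff 9 at {Q}

P2 best: {Q}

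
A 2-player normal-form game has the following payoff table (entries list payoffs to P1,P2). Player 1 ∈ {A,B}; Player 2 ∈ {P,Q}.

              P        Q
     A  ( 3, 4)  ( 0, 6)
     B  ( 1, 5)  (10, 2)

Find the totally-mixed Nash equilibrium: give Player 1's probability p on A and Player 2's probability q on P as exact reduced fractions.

P1 indiff ⇒ q·3+(1-q)·0 = q·1+(1-q)·10 ⇒ q(2) = (1-q)(10) ⇒ q = 5/6
P2 indiff ⇒ p·4+(1-p)·5 = p·6+(1-p)·2 ⇒ p(-2) = (1-p)(-3) ⇒ p = 3/5

p=3/5, q=5/6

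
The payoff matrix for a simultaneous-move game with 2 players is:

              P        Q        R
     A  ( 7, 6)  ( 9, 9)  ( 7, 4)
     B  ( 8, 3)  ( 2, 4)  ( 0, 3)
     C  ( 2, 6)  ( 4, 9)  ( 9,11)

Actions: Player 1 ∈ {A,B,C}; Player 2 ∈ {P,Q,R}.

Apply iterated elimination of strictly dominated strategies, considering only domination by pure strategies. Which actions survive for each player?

IESDS → P1:{A,C} P2:{Q,R}

P2 drop P (Q beats it: A:9>6 B:4>3 C:9>6)
P1 drop B (A beats it: Q:9>2 R:7>0)
P1→{A,C} P2→{Q,R}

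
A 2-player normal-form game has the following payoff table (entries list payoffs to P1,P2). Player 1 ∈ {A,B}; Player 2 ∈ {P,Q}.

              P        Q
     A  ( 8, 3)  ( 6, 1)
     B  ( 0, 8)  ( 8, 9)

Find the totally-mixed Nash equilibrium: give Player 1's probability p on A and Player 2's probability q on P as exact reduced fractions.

P1 indiff ⇒ q·8+(1-q)·6 = q·0+(1-q)·8 ⇒ q(8) = (1-q)(2) ⇒ q = 1/5
P2 indiff ⇒ p·3+(1-p)·8 = p·1+(1-p)·9 ⇒ p(2) = (1-p)(1) ⇒ p = 1/3

P1 mixes 1/3 on A; P2 mixes 1/5 on P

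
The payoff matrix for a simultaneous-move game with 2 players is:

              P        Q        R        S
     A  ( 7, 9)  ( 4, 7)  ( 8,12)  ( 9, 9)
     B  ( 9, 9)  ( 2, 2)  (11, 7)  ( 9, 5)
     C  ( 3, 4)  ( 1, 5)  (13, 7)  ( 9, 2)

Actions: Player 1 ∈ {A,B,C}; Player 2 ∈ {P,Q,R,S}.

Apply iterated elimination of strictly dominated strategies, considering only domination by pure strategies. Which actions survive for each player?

Survivors P1:{B,C} P2:{P,R}

P2 drop Q (R beats it: A:12>7 B:7>2 C:7>5)
P2 drop S (R beats it: A:12>9 B:7>5 C:7>2)
P1 drop A (B beats it: P:9>7 R:11>8)
P1→{B,C} P2→{P,R}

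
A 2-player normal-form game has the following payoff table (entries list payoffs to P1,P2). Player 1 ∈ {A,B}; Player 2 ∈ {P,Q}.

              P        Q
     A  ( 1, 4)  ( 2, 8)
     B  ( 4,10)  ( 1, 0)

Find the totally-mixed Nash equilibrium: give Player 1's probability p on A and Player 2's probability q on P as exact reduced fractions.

(p,q) = (5/7, 1/4)

P1 indiff ⇒ q·1+(1-q)·2 = q·4+(1-q)·1 ⇒ q(-3) = (1-q)(-1) ⇒ q = 1/4
P2 indiff ⇒ p·4+(1-p)·10 = p·8+(1-p)·0 ⇒ p(-4) = (1-p)(-10) ⇒ p = 5/7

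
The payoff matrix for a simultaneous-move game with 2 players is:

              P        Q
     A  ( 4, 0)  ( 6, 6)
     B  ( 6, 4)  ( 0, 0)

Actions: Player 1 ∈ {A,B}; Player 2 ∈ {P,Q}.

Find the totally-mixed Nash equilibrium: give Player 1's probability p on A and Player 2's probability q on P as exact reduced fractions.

P1 indiff ⇒ q·4+(1-q)·6 = q·6+(1-q)·0 ⇒ q(-2) = (1-q)(-6) ⇒ q = 3/4
P2 indiff ⇒ p·0+(1-p)·4 = p·6+(1-p)·0 ⇒ p(-6) = (1-p)(-4) ⇒ p = 2/5

P1 mixes 2/5 on A; P2 mixes 3/4 on P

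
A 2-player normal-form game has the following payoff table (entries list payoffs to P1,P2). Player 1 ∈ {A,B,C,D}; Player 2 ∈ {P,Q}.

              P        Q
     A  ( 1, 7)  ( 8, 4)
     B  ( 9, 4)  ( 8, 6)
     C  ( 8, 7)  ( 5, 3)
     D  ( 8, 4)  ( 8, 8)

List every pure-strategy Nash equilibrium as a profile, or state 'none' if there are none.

Nash profiles: (B,Q), (D,Q)

(A,P): not NE [P1→B gives 9>1]
(A,Q): not NE [P2→P gives 7>4]
(B,P): not NE [P2→Q gives 6>4]
(B,Q): NE
(C,P): not NE [P1→B gives 9>8]
(C,Q): not NE [P1→D gives 8>5; P2→P gives 7>3]
(D,P): not NE [P1→B gives 9>8; P2→Q gives 8>4]
(D,Q): NE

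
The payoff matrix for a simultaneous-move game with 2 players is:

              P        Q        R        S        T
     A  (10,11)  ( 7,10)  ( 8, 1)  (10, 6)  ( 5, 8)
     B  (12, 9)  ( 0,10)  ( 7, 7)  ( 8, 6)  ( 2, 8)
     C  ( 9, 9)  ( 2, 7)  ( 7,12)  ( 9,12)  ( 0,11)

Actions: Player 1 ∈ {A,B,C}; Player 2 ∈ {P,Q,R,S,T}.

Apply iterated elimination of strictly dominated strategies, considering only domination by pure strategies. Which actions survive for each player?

P1 drop C (A beats it: P:10>9 Q:7>2 R:8>7 S:10>9 T:5>0)
P2 drop R (P beats it: A:11>1 B:9>7)
P2 drop S (P beats it: A:11>6 B:9>6)
P2 drop T (P beats it: A:11>8 B:9>8)
P1→{A,B} P2→{P,Q}

Remaining: P1:{A,B} P2:{P,Q}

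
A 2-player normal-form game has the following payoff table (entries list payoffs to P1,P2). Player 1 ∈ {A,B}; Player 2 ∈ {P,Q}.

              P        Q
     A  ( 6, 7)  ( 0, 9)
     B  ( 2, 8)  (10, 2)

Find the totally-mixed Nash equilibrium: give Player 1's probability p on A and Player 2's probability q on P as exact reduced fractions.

p=3/4, q=5/7

P1 indiff ⇒ q·6+(1-q)·0 = q·2+(1-q)·10 ⇒ q(4) = (1-q)(10) ⇒ q = 5/7
P2 indiff ⇒ p·7+(1-p)·8 = p·9+(1-p)·2 ⇒ p(-2) = (1-p)(-6) ⇒ p = 3/4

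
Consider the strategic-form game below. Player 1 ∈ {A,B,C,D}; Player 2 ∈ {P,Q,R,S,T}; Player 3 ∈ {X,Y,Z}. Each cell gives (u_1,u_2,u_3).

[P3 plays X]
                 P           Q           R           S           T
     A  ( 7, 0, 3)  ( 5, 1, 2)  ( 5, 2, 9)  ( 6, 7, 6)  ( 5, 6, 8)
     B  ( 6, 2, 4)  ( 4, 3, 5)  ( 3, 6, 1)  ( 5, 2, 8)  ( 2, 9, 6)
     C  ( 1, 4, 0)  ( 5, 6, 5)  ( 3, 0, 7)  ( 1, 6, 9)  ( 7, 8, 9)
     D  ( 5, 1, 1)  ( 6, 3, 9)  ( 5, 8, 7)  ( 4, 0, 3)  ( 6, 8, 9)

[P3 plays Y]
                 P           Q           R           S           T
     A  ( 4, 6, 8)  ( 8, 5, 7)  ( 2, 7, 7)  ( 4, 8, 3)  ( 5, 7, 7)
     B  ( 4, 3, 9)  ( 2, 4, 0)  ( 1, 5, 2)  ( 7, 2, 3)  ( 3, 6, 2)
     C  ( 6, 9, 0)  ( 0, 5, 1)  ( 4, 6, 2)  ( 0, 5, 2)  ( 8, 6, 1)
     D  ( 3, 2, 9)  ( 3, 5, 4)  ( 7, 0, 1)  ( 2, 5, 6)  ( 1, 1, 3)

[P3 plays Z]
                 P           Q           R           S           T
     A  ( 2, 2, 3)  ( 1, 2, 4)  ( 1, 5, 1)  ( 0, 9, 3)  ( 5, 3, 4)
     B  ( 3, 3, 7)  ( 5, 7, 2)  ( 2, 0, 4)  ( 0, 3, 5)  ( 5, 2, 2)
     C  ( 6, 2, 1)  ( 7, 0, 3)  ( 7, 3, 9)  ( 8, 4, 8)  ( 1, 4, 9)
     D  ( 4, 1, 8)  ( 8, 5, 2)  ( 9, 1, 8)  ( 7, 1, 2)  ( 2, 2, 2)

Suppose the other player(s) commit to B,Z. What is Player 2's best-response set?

argmax u_2 = {Q}

u_2(P vs B,Z) = 3
u_2(Q vs B,Z) = 7
u_2(R vs B,Z) = 0
u_2(S vs B,Z) = 3
u_2(T vs B,Z) = 2
max payoff 7 at {Q}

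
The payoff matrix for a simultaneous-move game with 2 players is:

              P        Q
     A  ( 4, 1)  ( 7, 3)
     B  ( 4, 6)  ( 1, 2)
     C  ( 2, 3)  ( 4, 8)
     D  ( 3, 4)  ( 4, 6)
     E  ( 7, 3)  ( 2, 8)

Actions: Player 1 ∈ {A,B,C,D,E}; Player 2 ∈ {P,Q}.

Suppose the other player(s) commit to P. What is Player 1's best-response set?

u_1(A vs P) = 4
u_1(B vs P) = 4
u_1(C vs P) = 2
u_1(D vs P) = 3
u_1(E vs P) = 7
max payoff 7 at {E}

argmax u_1 = {E}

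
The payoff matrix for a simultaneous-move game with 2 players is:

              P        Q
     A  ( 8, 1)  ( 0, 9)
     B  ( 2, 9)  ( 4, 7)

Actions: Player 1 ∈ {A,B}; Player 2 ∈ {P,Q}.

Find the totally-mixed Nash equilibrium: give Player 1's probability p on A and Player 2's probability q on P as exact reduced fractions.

(p,q) = (1/5, 2/5)

P1 indiff ⇒ q·8+(1-q)·0 = q·2+(1-q)·4 ⇒ q(6) = (1-q)(4) ⇒ q = 2/5
P2 indiff ⇒ p·1+(1-p)·9 = p·9+(1-p)·7 ⇒ p(-8) = (1-p)(-2) ⇒ p = 1/5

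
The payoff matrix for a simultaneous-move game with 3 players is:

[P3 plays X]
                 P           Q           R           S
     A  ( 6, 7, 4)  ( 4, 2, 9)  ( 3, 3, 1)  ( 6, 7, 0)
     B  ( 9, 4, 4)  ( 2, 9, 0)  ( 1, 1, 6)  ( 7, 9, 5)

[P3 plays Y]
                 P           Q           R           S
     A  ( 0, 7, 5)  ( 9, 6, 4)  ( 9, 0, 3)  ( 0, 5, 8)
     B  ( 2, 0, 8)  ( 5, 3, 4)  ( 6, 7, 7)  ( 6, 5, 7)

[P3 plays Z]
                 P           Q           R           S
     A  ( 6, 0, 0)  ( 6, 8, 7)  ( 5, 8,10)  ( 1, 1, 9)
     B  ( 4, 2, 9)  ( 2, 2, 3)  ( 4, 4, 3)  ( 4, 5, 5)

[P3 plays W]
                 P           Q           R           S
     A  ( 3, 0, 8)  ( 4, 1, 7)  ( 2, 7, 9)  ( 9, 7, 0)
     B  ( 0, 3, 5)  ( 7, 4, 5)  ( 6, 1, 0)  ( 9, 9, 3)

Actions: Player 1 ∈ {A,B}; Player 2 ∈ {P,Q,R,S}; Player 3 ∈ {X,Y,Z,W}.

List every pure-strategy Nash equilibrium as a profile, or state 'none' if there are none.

PSNE = {(A,R,Z)}

(A,P,X): not NE [P1→B gives 9>6; P3→W gives 8>4]
(A,P,Y): not NE [P1→B gives 2>0; P3→W gives 8>5]
(A,P,Z): not NE [P2→R gives 8>0; P3→W gives 8>0]
(A,P,W): not NE [P2→S gives 7>0]
(A,Q,X): not NE [P2→S gives 7>2]
(A,Q,Y): not NE [P2→P gives 7>6; P3→X gives 9>4]
(A,Q,Z): not NE [P3→X gives 9>7]
(A,Q,W): not NE [P1→B gives 7>4; P2→S gives 7>1; P3→X gives 9>7]
(A,R,X): not NE [P2→S gives 7>3; P3→Z gives 10>1]
(A,R,Y): not NE [P2→P gives 7>0; P3→Z gives 10>3]
(A,R,Z): NE
(A,R,W): not NE [P1→B gives 6>2; P3→Z gives 10>9]
(A,S,X): not NE [P1→B gives 7>6; P3→Z gives 9>0]
(A,S,Y): not NE [P1→B gives 6>0; P2→P gives 7>5; P3→Z gives 9>8]
(A,S,Z): not NE [P1→B gives 4>1; P2→R gives 8>1]
(A,S,W): not NE [P3→Z gives 9>0]
(B,P,X): not NE [P2→S gives 9>4; P3→Z gives 9>4]
(B,P,Y): not NE [P2→R gives 7>0; P3→Z gives 9>8]
(B,P,Z): not NE [P1→A gives 6>4; P2→S gives 5>2]
(B,P,W): not NE [P1→A gives 3>0; P2→S gives 9>3; P3→Z gives 9>5]
(B,Q,X): not NE [P1→A gives 4>2; P3→W gives 5>0]
(B,Q,Y): not NE [P1→A gives 9>5; P2→R gives 7>3; P3→W gives 5>4]
(B,Q,Z): not NE [P1→A gives 6>2; P2→S gives 5>2; P3→W gives 5>3]
(B,Q,W): not NE [P2→S gives 9>4]
(B,R,X): not NE [P1→A gives 3>1; P2→S gives 9>1; P3→Y gives 7>6]
(B,R,Y): not NE [P1→A gives 9>6]
(B,R,Z): not NE [P1→A gives 5>4; P2→S gives 5>4; P3→Y gives 7>3]
(B,R,W): not NE [P2→S gives 9>1; P3→Y gives 7>0]
(B,S,X): not NE [P3→Y gives 7>5]
(B,S,Y): not NE [P2→R gives 7>5]
(B,S,Z): not NE [P3→Y gives 7>5]
(B,S,W): not NE [P3→Y gives 7>3]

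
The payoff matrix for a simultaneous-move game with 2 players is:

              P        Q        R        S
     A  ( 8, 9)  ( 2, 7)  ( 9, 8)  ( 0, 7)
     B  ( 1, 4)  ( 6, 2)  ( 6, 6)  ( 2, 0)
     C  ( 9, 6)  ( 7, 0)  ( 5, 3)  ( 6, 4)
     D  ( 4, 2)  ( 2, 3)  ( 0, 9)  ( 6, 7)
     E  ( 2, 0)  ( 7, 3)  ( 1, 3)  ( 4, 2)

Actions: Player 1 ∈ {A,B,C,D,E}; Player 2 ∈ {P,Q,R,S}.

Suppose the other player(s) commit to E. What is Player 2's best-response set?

u_2(P vs E) = 0
u_2(Q vs E) = 3
u_2(R vs E) = 3
u_2(S vs E) = 2
max payoff 3 at {Q,R}

BR_2 = {Q,R}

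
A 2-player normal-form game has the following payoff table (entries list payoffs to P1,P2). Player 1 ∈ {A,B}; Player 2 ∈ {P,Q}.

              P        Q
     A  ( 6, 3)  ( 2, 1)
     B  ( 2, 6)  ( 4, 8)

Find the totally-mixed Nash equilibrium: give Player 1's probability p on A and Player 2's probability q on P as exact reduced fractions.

P1 indiff ⇒ q·6+(1-q)·2 = q·2+(1-q)·4 ⇒ q(4) = (1-q)(2) ⇒ q = 1/3
P2 indiff ⇒ p·3+(1-p)·6 = p·1+(1-p)·8 ⇒ p(2) = (1-p)(2) ⇒ p = 1/2

P1 mixes 1/2 on A; P2 mixes 1/3 on P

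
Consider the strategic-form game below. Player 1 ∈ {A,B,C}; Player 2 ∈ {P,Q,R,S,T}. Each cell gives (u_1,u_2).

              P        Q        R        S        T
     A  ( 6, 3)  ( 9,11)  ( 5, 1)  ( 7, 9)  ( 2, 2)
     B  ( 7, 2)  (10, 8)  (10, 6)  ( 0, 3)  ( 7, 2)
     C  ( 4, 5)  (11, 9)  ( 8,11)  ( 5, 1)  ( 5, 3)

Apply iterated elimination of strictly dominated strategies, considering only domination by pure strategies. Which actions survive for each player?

IESDS → P1:{B,C} P2:{Q,R}

P2 drop P (Q beats it: A:11>3 B:8>2 C:9>5)
P2 drop S (Q beats it: A:11>9 B:8>3 C:9>1)
P1 drop A (B beats it: Q:10>9 R:10>5 T:7>2)
P2 drop T (Q beats it: B:8>2 C:9>3)
P1→{B,C} P2→{Q,R}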